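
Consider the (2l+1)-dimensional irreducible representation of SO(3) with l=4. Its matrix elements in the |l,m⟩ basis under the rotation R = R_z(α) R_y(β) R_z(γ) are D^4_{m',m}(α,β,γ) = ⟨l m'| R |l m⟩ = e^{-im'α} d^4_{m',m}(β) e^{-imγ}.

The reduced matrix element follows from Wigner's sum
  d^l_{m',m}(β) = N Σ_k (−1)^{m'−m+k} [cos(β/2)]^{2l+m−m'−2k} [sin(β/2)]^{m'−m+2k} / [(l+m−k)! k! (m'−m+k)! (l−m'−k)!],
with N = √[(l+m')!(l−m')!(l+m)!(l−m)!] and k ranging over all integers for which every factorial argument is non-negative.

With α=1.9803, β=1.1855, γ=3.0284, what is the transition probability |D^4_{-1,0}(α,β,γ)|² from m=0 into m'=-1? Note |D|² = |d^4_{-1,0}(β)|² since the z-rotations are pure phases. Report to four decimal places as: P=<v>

Split into d^4_{-1,0}(β=1.1855) × two z-phases.
Half-angle: c=0.829408, s=0.558644. N=√(6·120·24·24)=643.987578
k: max(0,(0)−(-1))=1 … min(4+(0),4−(-1))=4
  k=1: (−1)^0·643.9876/(144)·0.8294^7·0.5586^1 = +0.674568
  k=2: (−1)^1·643.9876/(24)·0.8294^5·0.5586^3 = -1.836164
  k=3: (−1)^2·643.9876/(24)·0.8294^3·0.5586^5 = +0.833002
  k=4: (−1)^3·643.9876/(144)·0.8294^1·0.5586^7 = -0.062984
d^4_{-1,0}(1.1855) = +0.674568 -1.836164 +0.833002 -0.062984 = -0.391578
|D^4_{-1,0}|² = |d^4_{-1,0}(β)|² = (-0.391578)² = 0.153333 (the z-rotation phases have unit modulus)

P=0.1533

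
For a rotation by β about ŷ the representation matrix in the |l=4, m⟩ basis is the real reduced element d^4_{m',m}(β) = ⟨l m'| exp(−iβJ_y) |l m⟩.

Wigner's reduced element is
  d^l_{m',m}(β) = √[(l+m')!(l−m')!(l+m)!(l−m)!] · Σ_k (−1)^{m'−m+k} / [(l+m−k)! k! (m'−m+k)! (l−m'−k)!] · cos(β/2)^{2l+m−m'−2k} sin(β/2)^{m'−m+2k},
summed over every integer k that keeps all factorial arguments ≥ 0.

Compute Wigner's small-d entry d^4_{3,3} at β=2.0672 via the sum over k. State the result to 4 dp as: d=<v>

d^4_{3,3}(β=2.0672) via Wigner's sum:
Half-angle: c=0.511729, s=0.859147. N=√(5040·1·5040·1)=5040.000000
k∈{0,1} keeps every argument non-negative
  k=0: (−1)^0·5040.0000/(5040)·0.5117^8·0.8591^0 = +0.004702
  k=1: (−1)^1·5040.0000/(720)·0.5117^6·0.8591^2 = -0.092784
d^4_{3,3}(2.0672) = +0.004702 -0.092784 = -0.088082

d=-0.0881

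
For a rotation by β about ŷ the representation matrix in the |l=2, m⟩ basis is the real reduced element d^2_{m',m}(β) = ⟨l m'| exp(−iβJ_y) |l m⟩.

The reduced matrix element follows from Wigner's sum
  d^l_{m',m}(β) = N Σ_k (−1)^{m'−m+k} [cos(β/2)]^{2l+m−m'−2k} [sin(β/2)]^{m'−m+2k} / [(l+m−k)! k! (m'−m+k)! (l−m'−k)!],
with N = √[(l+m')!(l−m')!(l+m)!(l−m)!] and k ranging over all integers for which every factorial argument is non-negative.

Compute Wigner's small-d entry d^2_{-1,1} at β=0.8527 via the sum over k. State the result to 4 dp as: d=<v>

d^2_{-1,1}(β=0.8527) via Wigner's sum:
Half-angle: c=0.910481, s=0.413550. N=√(1·6·6·1)=6.000000
k: max(0,(1)−(-1))=2 … min(2+(1),2−(-1))=3
  k=2: (−1)^0·6.0000/(2)·0.9105^2·0.4136^2 = +0.425324
  k=3: (−1)^1·6.0000/(6)·0.9105^0·0.4136^4 = -0.029249
d^2_{-1,1}(0.8527) = +0.425324 -0.029249 = +0.396075

d=0.3961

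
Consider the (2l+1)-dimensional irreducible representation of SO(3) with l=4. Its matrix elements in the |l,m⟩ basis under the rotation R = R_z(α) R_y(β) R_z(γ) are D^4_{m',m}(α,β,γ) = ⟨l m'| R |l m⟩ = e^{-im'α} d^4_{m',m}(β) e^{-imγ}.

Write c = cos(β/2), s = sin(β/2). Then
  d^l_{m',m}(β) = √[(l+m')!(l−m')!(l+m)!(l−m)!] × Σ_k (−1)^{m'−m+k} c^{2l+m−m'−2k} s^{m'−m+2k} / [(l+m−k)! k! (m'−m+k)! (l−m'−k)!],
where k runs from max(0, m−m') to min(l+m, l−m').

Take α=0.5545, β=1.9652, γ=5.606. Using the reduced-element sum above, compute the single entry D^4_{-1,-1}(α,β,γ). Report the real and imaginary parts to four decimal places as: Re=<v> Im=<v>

Re=0.0471 Im=-0.0058

First d^4_{-1,-1}(β=1.9652), then the phase factors e^{-i(-1)α} and e^{-i(-1)γ}:
c=cos(1.9652/2)=0.554861, s=sin(1.9652/2)=0.831943; N=√[6·120·6·120]=720.000000
Admissible k: 0..3 (factorial args all ≥0)
  k=0: (−1)^0·720.0000/(720)·0.5549^8·0.8319^0 = +0.008984
  k=1: (−1)^1·720.0000/(48)·0.5549^6·0.8319^2 = -0.302960
  k=2: (−1)^2·720.0000/(24)·0.5549^4·0.8319^4 = +1.362176
  k=3: (−1)^3·720.0000/(72)·0.5549^2·0.8319^6 = -1.020775
d^4_{-1,-1}(1.9652) = +0.008984 -0.302960 +1.362176 -1.020775 = +0.047425
Phases: e^{-i·(-1)·0.5545}=+0.850164+0.526518i, e^{-i·(-1)·5.606}=+0.779339-0.626602i ⇒ D=+0.047069-0.005804i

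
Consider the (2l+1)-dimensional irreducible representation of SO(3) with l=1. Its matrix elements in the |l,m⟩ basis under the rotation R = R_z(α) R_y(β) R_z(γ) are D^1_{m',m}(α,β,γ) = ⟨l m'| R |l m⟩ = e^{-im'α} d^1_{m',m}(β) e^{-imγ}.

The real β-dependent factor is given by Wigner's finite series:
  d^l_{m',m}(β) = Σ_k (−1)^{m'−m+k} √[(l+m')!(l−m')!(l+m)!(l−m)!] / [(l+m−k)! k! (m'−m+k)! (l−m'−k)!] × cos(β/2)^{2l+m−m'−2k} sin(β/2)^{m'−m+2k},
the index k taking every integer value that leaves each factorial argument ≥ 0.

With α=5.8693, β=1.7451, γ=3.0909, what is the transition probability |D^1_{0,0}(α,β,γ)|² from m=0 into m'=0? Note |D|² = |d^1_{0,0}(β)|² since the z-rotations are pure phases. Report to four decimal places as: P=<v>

P=0.0301

Split into d^1_{0,0}(β=1.7451) × two z-phases.
c=cos(1.7451/2)=0.642875, s=sin(1.7451/2)=0.765971; N=√[1·1·1·1]=1.000000
k∈{0,1} keeps every argument non-negative
  k=0: (−1)^0·1.0000/(1)·0.6429^2·0.7660^0 = +0.413289
  k=1: (−1)^1·1.0000/(1)·0.6429^0·0.7660^2 = -0.586711
d^1_{0,0}(1.7451) = +0.413289 -0.586711 = -0.173422
|D^1_{0,0}|² = |d^1_{0,0}(β)|² = (-0.173422)² = 0.030075 (the z-rotation phases have unit modulus)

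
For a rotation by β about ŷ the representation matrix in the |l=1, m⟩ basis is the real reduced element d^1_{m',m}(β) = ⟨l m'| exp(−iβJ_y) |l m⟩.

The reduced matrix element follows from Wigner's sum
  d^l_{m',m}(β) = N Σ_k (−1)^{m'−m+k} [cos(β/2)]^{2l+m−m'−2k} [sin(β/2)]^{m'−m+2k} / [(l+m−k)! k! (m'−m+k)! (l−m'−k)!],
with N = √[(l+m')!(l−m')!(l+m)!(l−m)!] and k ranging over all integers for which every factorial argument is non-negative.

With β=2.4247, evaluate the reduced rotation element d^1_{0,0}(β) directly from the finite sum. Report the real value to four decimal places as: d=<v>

d=-0.7539

d^1_{0,0}(β=2.4247) via Wigner's sum:
With c≡cos(β/2)=0.350820 and s≡sin(β/2)=0.936443, N=[1·1·1·1]^{1/2}=1.000000
k: max(0,(0)−(0))=0 … min(1+(0),1−(0))=1
  k=0: (−1)^0·1.0000/(1)·0.3508^2·0.9364^0 = +0.123074
  k=1: (−1)^1·1.0000/(1)·0.3508^0·0.9364^2 = -0.876926
d^1_{0,0}(2.4247) = +0.123074 -0.876926 = -0.753851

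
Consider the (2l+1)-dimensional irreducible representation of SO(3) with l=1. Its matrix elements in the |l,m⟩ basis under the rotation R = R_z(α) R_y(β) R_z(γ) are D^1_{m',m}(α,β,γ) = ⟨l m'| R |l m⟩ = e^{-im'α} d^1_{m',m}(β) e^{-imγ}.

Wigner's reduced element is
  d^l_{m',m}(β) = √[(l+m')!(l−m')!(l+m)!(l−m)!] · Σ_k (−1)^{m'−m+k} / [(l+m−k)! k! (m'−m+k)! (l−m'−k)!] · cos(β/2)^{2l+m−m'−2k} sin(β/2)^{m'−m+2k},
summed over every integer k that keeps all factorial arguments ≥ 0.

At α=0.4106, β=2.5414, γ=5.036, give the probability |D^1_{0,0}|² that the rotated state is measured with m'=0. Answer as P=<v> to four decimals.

P=0.6810

D^1_{0,0}(0.4106,2.5414,5.036) = e^{-i·0·0.4106}·d^1_{0,0}(2.5414)·e^{-i·0·5.036}. Compute d first:
Half-angle: c=0.295612, s=0.955308. N=√(1·1·1·1)=1.000000
The bounds max(0,m−m')=0 and min(l+m,l−m')=1 give 2 terms
  k=0: (−1)^0·1.0000/(1)·0.2956^2·0.9553^0 = +0.087387
  k=1: (−1)^1·1.0000/(1)·0.2956^0·0.9553^2 = -0.912613
d^1_{0,0}(2.5414) = +0.087387 -0.912613 = -0.825227
|D^1_{0,0}|² = |d^1_{0,0}(β)|² = (-0.825227)² = 0.680999 (the z-rotation phases have unit modulus)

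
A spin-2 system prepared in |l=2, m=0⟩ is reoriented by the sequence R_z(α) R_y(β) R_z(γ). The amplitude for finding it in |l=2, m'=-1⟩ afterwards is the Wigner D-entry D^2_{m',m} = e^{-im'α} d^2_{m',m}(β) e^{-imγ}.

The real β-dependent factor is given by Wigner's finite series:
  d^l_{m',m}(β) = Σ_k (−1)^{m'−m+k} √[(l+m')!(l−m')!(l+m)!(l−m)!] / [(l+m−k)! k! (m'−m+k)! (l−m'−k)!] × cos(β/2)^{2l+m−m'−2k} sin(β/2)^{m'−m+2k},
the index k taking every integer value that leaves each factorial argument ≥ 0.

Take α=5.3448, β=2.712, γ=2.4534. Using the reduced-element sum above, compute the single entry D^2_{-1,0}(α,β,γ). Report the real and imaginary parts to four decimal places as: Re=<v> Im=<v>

Split into d^2_{-1,0}(β=2.712) × two z-phases.
c=cos(2.712/2)=0.213148, s=sin(2.712/2)=0.977020; N=√[1·6·2·2]=4.898979
The bounds max(0,m−m')=1 and min(l+m,l−m')=2 give 2 terms
  k=1: (−1)^0·4.8990/(2)·0.2131^3·0.9770^1 = +0.023175
  k=2: (−1)^1·4.8990/(2)·0.2131^1·0.9770^3 = -0.486932
d^2_{-1,0}(2.712) = +0.023175 -0.486932 = -0.463756
Attach z-rotation phases: D = e^{-i(-1)(5.3448)}·(-0.463756)·e^{-i(0)(2.4534)} = -0.274122+0.374068i

Re=-0.2741 Im=0.3741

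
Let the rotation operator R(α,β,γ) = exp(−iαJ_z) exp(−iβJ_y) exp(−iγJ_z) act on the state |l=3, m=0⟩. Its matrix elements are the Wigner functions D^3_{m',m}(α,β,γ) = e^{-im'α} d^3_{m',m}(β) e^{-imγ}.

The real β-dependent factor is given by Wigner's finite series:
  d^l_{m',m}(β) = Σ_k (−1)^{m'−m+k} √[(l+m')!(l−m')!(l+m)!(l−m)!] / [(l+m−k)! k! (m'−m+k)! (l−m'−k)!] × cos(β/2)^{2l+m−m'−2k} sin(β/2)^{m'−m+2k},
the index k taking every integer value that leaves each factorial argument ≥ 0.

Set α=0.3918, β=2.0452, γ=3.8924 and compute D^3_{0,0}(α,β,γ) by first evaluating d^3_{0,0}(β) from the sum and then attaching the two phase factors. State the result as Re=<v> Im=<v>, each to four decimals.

D^3_{0,0}(0.3918,2.0452,3.8924) = e^{-i·0·0.3918}·d^3_{0,0}(2.0452)·e^{-i·0·3.8924}. Compute d first:
With c≡cos(β/2)=0.521149 and s≡sin(β/2)=0.853466, N=[6·6·6·6]^{1/2}=36.000000
k∈{0,1,2,3} keeps every argument non-negative
  k=0: (−1)^0·36.0000/(36)·0.5211^6·0.8535^0 = +0.020034
  k=1: (−1)^1·36.0000/(4)·0.5211^4·0.8535^2 = -0.483572
  k=2: (−1)^2·36.0000/(4)·0.5211^2·0.8535^4 = +1.296912
  k=3: (−1)^3·36.0000/(36)·0.5211^0·0.8535^6 = -0.386471
d^3_{0,0}(2.0452) = +0.020034 -0.483572 +1.296912 -0.386471 = +0.446903
Attach z-rotation phases: D = e^{-i(0)(0.3918)}·(+0.446903)·e^{-i(0)(3.8924)} = +0.446903+0.000000i

Re=0.4469 Im=0.0000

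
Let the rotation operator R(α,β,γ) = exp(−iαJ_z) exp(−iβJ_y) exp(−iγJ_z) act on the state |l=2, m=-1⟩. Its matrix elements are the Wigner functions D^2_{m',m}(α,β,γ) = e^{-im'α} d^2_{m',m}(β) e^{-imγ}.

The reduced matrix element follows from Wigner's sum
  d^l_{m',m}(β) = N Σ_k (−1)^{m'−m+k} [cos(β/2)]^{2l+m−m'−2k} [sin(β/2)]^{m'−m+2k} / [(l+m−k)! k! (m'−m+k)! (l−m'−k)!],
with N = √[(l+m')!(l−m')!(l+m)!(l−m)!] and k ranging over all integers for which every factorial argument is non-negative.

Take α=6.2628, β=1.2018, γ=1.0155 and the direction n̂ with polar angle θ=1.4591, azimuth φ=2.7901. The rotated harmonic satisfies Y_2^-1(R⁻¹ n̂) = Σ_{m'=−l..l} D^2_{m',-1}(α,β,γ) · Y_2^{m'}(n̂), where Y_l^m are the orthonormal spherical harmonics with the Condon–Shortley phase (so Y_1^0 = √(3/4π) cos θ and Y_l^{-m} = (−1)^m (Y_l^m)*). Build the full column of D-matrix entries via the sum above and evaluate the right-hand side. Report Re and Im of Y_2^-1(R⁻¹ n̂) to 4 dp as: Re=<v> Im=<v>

Need the full column D^2_{m',-1} for m'=−2..2 at α=6.2628, β=1.2018, γ=1.0155.
cos(β/2)=0.824827, sin(β/2)=0.565385
d^2_{-2,-1}: single k=1 term ⇒ +0.634546;  D = +0.356229+0.525119i
d^2_{-1,-1}: k∈[0..1] ⇒ +0.462862 -0.652433 = -0.189571;  D = -0.103203-0.159016i
d^2_{0,-1}: k∈[0..1] ⇒ -0.777157 +0.365150 = -0.412007;  D = -0.217208-0.350100i
d^2_{1,-1}: k∈[0..1] ⇒ +0.652433 -0.102183 = +0.550250;  D = +0.280498+0.473388i
d^2_{2,-1}: single k=0 term ⇒ -0.298144;  D = -0.146723-0.259542i
Y_2^{m'}(θ=1.4591,φ=2.7901) and Σ D·Y over m':
  (+0.3562+0.5251i)·(+0.2910+0.2466i)  (-0.1032-0.1590i)·(-0.0803-0.0295i)  (-0.2172-0.3501i)·(-0.3036+0.0000i)  (+0.2805+0.4734i)·(+0.0803-0.0295i)  (-0.1467-0.2595i)·(+0.2910-0.2466i)
Y_2^-1(R⁻¹ n̂) = -0.026500+0.353220i

Re=-0.0265 Im=0.3532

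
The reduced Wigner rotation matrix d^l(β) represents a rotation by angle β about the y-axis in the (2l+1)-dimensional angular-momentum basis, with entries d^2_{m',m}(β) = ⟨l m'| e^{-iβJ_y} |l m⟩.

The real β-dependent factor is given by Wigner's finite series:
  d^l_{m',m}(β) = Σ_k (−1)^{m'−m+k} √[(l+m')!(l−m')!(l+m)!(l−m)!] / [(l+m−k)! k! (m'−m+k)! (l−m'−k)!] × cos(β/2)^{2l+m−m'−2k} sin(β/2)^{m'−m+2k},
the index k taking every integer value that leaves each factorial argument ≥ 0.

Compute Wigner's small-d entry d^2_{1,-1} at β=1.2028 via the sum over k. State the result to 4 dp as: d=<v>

d^2_{1,-1}(β=1.2028) via Wigner's sum:
c=cos(1.2028/2)=0.824544, s=sin(1.2028/2)=0.565797; N=√[6·1·1·6]=6.000000
k: max(0,(-1)−(1))=0 … min(2+(-1),2−(1))=1
  k=0: (−1)^2·6.0000/(2)·0.8245^2·0.5658^2 = +0.652937
  k=1: (−1)^3·6.0000/(6)·0.8245^0·0.5658^4 = -0.102481
d^2_{1,-1}(1.2028) = +0.652937 -0.102481 = +0.550456

d=0.5505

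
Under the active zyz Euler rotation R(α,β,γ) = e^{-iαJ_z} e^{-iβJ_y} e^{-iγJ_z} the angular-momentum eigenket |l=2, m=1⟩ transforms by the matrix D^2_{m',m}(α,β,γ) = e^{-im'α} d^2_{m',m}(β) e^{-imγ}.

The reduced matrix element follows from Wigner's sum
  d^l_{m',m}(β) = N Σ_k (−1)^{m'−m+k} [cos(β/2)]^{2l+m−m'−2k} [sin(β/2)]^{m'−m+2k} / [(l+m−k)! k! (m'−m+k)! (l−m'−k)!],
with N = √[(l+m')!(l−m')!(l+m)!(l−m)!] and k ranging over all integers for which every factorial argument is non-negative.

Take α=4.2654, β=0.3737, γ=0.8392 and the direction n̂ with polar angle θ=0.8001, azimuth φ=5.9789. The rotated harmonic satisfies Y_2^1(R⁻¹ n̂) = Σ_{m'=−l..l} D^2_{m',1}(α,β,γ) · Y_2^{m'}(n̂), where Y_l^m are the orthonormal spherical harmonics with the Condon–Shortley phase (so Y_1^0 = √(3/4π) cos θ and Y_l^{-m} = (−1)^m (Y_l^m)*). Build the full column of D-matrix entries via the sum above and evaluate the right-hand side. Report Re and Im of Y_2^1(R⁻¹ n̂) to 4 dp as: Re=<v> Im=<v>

Need the full column D^2_{m',1} for m'=−2..2 at α=4.2654, β=0.3737, γ=0.8392.
cos(β/2)=0.982594, sin(β/2)=0.185765
d^2_{-2,1}: single k=3 term ⇒ +0.012598;  D = +0.002037+0.012432i
d^2_{-1,1}: k∈[2..3] ⇒ +0.099953 -0.001191 = +0.098762;  D = -0.094789-0.027731i
d^2_{0,1}: k∈[1..2] ⇒ +0.431679 -0.015429 = +0.416250;  D = +0.278080-0.309736i
d^2_{1,1}: k∈[0..1] ⇒ +0.932174 -0.099953 = +0.832221;  D = +0.318102+0.769027i
d^2_{2,1}: single k=0 term ⇒ -0.352465;  D = +0.351936+0.019298i
Y_2^{m'}(θ=0.8001,φ=5.9789) and Σ D·Y over m':
  (+0.0020+0.0124i)·(+0.1631+0.1137i)  (-0.0948-0.0277i)·(+0.3684+0.1157i)  (+0.2781-0.3097i)·(+0.1438+0.0000i)  (+0.3181+0.7690i)·(-0.3684+0.1157i)  (+0.3519+0.0193i)·(+0.1631-0.1137i)
Y_2^1(R⁻¹ n̂) = -0.139346-0.346799i

Re=-0.1393 Im=-0.3468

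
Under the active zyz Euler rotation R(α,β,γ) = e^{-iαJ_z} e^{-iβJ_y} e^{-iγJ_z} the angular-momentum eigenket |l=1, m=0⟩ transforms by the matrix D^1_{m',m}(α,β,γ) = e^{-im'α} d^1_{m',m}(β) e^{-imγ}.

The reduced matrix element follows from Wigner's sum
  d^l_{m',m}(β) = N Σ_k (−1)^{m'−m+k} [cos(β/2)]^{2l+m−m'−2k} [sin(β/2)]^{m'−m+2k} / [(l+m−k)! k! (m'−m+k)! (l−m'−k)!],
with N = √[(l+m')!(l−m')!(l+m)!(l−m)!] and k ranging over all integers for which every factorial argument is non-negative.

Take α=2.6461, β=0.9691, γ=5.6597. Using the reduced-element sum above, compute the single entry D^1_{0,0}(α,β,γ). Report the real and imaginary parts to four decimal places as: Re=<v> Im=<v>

D^1_{0,0}(2.6461,0.9691,5.6597) = e^{-i·0·2.6461}·d^1_{0,0}(0.9691)·e^{-i·0·5.6597}. Compute d first:
c=cos(0.9691/2)=0.884885, s=sin(0.9691/2)=0.465810; N=√[1·1·1·1]=1.000000
The bounds max(0,m−m')=0 and min(l+m,l−m')=1 give 2 terms
  k=0: (−1)^0·1.0000/(1)·0.8849^2·0.4658^0 = +0.783021
  k=1: (−1)^1·1.0000/(1)·0.8849^0·0.4658^2 = -0.216979
d^1_{0,0}(0.9691) = +0.783021 -0.216979 = +0.566042
D = (+1.000000+0.000000i)·(+0.566042)·(+1.000000+0.000000i) = +0.566042+0.000000i

Re=0.5660 Im=0.0000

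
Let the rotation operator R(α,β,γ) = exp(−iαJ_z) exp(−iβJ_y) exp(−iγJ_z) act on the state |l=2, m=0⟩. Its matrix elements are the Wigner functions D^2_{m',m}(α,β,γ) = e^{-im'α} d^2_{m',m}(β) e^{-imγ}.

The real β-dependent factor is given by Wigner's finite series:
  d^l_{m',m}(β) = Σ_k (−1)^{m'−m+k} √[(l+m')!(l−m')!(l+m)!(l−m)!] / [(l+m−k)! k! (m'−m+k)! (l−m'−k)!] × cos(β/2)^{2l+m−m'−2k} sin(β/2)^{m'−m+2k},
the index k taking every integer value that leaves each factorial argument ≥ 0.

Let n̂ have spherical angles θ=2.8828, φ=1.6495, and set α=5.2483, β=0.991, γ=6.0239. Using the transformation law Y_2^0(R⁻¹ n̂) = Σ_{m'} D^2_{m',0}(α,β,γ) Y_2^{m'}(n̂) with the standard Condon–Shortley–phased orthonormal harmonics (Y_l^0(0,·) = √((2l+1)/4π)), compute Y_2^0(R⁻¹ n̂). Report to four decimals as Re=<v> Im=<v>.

Re=0.1774 Im=0.0000

Need the full column D^2_{m',0} for m'=−2..2 at α=5.2483, β=0.991, γ=6.0239.
cos(β/2)=0.879731, sin(β/2)=0.475472
d^2_{-2,0}: single k=2 term ⇒ +0.428573;  D = -0.205083-0.376319i
d^2_{-1,0}: k∈[1..2] ⇒ +0.792958 -0.231632 = +0.561325;  D = +0.286626-0.482630i
d^2_{0,0}: k∈[0..2] ⇒ +0.598963 -0.699856 +0.051109 = -0.049785;  D = -0.049785+0.000000i
d^2_{1,0}: k∈[0..1] ⇒ -0.792958 +0.231632 = -0.561325;  D = -0.286626-0.482630i
d^2_{2,0}: single k=0 term ⇒ +0.428573;  D = -0.205083+0.376319i
Y_2^{m'}(θ=2.8828,φ=1.6495) and Σ D·Y over m':
  (-0.2051-0.3763i)·(-0.0250+0.0040i)  (+0.2866-0.4826i)·(+0.0150+0.1905i)  (-0.0498+0.0000i)·(+0.5688+0.0000i)  (-0.2866-0.4826i)·(-0.0150+0.1905i)  (-0.2051+0.3763i)·(-0.0250-0.0040i)
Y_2^0(R⁻¹ n̂) = +0.177439+0.000000i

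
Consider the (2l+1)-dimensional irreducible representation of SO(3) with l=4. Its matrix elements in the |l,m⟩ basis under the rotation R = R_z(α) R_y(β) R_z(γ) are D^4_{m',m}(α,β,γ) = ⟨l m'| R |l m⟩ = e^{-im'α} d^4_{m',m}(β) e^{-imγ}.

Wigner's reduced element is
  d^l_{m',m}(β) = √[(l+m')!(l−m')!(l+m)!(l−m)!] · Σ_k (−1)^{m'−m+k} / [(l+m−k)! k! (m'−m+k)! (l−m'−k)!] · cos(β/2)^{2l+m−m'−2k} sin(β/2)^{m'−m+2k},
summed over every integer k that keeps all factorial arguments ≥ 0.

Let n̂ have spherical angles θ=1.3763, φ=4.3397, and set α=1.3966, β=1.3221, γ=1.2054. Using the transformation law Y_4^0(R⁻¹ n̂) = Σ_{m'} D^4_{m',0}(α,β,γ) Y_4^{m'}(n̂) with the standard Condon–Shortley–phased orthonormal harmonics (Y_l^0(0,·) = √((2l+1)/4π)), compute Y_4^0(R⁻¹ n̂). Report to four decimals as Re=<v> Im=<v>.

Need the full column D^4_{m',0} for m'=−4..4 at α=1.3966, β=1.3221, γ=1.2054.
cos(β/2)=0.789348, sin(β/2)=0.613946
d^4_{-4,0}: single k=4 term ⇒ +0.461470;  D = +0.353906-0.296151i
d^4_{-3,0}: k∈[3..4] ⇒ +0.839068 -0.507599 = +0.331469;  D = -0.165445-0.287228i
d^4_{-2,0}: k∈[2..4] ⇒ +0.864954 -1.395355 +0.316548 = -0.213854;  D = +0.201006-0.073007i
d^4_{-1,0}: k∈[1..4] ⇒ +0.524234 -1.902827 +1.151126 -0.116063 = -0.343532;  D = -0.059540-0.338333i
d^4_{0,0}: k∈[0..4] ⇒ +0.150712 -1.458786 +1.985625 -0.533873 +0.020186 = +0.163864;  D = +0.163864+0.000000i
d^4_{1,0}: k∈[0..3] ⇒ -0.524234 +1.902827 -1.151126 +0.116063 = +0.343532;  D = +0.059540-0.338333i
d^4_{2,0}: k∈[0..2] ⇒ +0.864954 -1.395355 +0.316548 = -0.213854;  D = +0.201006+0.073007i
d^4_{3,0}: k∈[0..1] ⇒ -0.839068 +0.507599 = -0.331469;  D = +0.165445-0.287228i
d^4_{4,0}: single k=0 term ⇒ +0.461470;  D = +0.353906+0.296151i
Y_4^{m'}(θ=1.3763,φ=4.3397) and Σ D·Y over m':
  (+0.3539-0.2962i)·(+0.0328+0.4088i)  (-0.1654-0.2872i)·(+0.2055-0.0999i)  (+0.2010-0.0730i)·(+0.1748+0.1613i)  (-0.0595-0.3383i)·(+0.0895-0.2288i)  (+0.1639+0.0000i)·(+0.2040+0.0000i)  (+0.0595-0.3383i)·(-0.0895-0.2288i)  (+0.2010+0.0730i)·(+0.1748-0.1613i)  (+0.1654-0.2872i)·(-0.2055-0.0999i)  (+0.3539+0.2962i)·(+0.0328-0.4088i)
Y_4^0(R⁻¹ n̂) = +0.101680+0.000000i

Re=0.1017 Im=0.0000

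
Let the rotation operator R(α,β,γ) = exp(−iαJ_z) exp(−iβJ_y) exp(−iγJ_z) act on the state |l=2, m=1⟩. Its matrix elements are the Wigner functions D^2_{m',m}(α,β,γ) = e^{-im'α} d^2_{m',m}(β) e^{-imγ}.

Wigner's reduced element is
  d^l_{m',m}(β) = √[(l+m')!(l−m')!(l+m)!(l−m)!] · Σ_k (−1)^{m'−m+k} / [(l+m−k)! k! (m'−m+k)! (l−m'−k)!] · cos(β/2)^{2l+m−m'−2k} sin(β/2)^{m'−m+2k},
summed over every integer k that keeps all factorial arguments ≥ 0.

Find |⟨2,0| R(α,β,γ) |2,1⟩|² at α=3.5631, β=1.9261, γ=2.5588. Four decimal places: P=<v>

Split into d^2_{0,1}(β=1.9261) × two z-phases.
Half-angle: c=0.571019, s=0.820937. N=√(2·2·6·1)=4.898979
k: max(0,(1)−(0))=1 … min(2+(1),2−(0))=2
  k=1: (−1)^0·4.8990/(2)·0.5710^3·0.8209^1 = +0.374401
  k=2: (−1)^1·4.8990/(2)·0.5710^1·0.8209^3 = -0.773848
d^2_{0,1}(1.9261) = +0.374401 -0.773848 = -0.399447
|D^2_{0,1}|² = |d^2_{0,1}(β)|² = (-0.399447)² = 0.159558 (the z-rotation phases have unit modulus)

P=0.1596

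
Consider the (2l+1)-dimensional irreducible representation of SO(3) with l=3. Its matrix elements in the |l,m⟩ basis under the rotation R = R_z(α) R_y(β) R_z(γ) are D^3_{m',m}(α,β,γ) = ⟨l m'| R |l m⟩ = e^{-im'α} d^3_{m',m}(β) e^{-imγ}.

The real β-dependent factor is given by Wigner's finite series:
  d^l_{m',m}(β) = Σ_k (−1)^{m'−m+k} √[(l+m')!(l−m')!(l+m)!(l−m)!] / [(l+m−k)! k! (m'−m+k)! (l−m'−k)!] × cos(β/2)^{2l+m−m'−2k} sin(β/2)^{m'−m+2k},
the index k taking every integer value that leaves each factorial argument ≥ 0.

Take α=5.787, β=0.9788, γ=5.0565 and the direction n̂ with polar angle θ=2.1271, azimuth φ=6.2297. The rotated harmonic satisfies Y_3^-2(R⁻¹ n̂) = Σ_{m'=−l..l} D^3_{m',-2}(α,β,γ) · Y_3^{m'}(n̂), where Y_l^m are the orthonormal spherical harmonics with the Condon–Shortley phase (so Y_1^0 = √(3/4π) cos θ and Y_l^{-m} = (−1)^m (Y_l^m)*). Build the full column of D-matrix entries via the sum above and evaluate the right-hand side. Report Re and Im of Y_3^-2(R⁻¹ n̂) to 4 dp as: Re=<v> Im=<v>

Need the full column D^3_{m',-2} for m'=−3..3 at α=5.787, β=0.9788, γ=5.0565.
cos(β/2)=0.882615, sin(β/2)=0.470096
d^3_{-3,-2}: single k=1 term ⇒ +0.616764;  D = -0.429556+0.442583i
d^3_{-2,-2}: k∈[0..1] ⇒ +0.472746 -0.670547 = -0.197801;  D = +0.188722-0.059238i
d^3_{-1,-2}: k∈[0..1] ⇒ -0.796239 +0.451757 = -0.344482;  D = +0.338150+0.065747i
d^3_{0,-2}: k∈[0..1] ⇒ +0.734547 -0.208378 = +0.526170;  D = -0.406401-0.334205i
d^3_{1,-2}: k∈[0..1] ⇒ -0.451757 +0.064078 = -0.387679;  D = +0.146095+0.359098i
d^3_{2,-2}: k∈[0..1] ⇒ +0.190222 -0.010792 = +0.179429;  D = +0.019661-0.178349i
d^3_{3,-2}: single k=0 term ⇒ -0.049634;  D = -0.028270+0.040797i
Y_3^{m'}(θ=2.1271,φ=6.2297) and Σ D·Y over m':
  (-0.4296+0.4426i)·(+0.2522+0.0408i)  (+0.1887-0.0592i)·(-0.3870-0.0416i)  (+0.3382+0.0657i)·(+0.1080+0.0058i)  (-0.4064-0.3342i)·(+0.3164+0.0000i)  (+0.1461+0.3591i)·(-0.1080+0.0058i)  (+0.0197-0.1783i)·(-0.3870+0.0416i)  (-0.0283+0.0408i)·(-0.2522+0.0408i)
Y_3^-2(R⁻¹ n̂) = -0.306947+0.032921i

Re=-0.3069 Im=0.0329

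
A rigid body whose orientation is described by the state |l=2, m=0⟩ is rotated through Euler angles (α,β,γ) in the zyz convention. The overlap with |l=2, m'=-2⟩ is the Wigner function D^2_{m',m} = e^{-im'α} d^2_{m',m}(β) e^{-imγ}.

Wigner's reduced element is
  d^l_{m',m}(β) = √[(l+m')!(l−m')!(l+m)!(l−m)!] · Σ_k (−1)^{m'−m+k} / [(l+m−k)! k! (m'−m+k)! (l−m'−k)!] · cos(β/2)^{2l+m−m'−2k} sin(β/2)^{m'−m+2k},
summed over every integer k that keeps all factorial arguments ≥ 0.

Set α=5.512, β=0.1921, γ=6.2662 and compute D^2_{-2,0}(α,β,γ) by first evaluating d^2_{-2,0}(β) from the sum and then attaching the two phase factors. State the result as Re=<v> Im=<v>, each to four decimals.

First d^2_{-2,0}(β=0.1921), then the phase factors e^{-i(-2)α} and e^{-i(0)γ}:
Half-angle: c=0.995391, s=0.095902. N=√(1·24·2·2)=9.797959
k: max(0,(0)−(-2))=2 … min(2+(0),2−(-2))=2
  k=2: (−1)^0·9.7980/(4)·0.9954^2·0.0959^2 = +0.022321
d^2_{-2,0}(0.1921) = +0.022321
Attach z-rotation phases: D = e^{-i(-2)(5.512)}·(+0.022321)·e^{-i(0)(6.2662)} = +0.000634-0.022312i

Re=0.0006 Im=-0.0223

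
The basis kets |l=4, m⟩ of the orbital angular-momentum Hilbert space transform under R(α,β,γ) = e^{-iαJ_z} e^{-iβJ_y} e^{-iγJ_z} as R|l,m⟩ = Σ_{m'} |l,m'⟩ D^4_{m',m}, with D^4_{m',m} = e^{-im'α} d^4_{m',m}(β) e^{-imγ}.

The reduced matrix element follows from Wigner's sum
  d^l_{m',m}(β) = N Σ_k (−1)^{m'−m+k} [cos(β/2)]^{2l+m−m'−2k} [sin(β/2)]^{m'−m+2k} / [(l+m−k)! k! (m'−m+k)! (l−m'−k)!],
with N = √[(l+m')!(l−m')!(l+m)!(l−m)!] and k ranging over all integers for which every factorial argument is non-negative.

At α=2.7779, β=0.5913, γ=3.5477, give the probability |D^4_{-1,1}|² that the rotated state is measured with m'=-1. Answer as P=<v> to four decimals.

P=0.2283

First d^4_{-1,1}(β=0.5913), then the phase factors e^{-i(-1)α} and e^{-i(1)γ}:
With c≡cos(β/2)=0.956613 and s≡sin(β/2)=0.291362, N=[6·120·120·6]^{1/2}=720.000000
k: max(0,(1)−(-1))=2 … min(4+(1),4−(-1))=5
  k=2: (−1)^0·720.0000/(72)·0.9566^6·0.2914^2 = +0.650553
  k=3: (−1)^1·720.0000/(24)·0.9566^4·0.2914^4 = -0.181049
  k=4: (−1)^2·720.0000/(48)·0.9566^2·0.2914^6 = +0.008398
  k=5: (−1)^3·720.0000/(720)·0.9566^0·0.2914^8 = -0.000052
d^4_{-1,1}(0.5913) = +0.650553 -0.181049 +0.008398 -0.000052 = +0.477849
|D^4_{-1,1}|² = |d^4_{-1,1}(β)|² = (+0.477849)² = 0.228340 (the z-rotation phases have unit modulus)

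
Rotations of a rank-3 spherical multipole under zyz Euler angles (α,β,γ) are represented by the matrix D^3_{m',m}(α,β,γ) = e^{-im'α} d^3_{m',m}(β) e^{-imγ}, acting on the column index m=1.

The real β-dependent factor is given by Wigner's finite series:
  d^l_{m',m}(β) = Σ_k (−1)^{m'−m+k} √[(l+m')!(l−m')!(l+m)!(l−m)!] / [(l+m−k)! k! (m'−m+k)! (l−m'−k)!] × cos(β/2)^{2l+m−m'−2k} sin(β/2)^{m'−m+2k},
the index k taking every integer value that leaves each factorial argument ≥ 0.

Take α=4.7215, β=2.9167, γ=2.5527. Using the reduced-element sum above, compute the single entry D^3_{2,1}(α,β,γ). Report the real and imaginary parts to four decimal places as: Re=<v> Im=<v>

Re=0.0073 Im=0.0047

Split into d^3_{2,1}(β=2.9167) × two z-phases.
c=cos(2.9167/2)=0.112210, s=sin(2.9167/2)=0.993685; N=√[120·1·24·2]=75.894664
k: max(0,(1)−(2))=0 … min(3+(1),3−(2))=1
  k=0: (−1)^1·75.8947/(24)·0.1122^5·0.9937^1 = -0.000056
  k=1: (−1)^2·75.8947/(12)·0.1122^3·0.9937^3 = +0.008767
d^3_{2,1}(2.9167) = -0.000056 +0.008767 = +0.008711
D = (-0.999834+0.018221i)·(+0.008711)·(-0.831556-0.555441i) = +0.007331+0.004706i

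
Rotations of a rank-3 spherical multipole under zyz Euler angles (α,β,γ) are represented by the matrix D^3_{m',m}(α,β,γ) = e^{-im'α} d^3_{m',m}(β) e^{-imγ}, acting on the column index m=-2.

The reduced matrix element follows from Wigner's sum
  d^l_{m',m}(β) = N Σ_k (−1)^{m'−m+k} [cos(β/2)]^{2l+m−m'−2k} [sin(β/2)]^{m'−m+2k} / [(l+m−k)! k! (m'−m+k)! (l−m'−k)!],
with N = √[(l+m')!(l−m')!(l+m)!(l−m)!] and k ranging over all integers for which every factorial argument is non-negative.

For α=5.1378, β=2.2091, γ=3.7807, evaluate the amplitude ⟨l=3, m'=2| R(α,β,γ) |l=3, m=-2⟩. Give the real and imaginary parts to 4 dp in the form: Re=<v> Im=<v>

Re=-0.1231 Im=-0.0561

Split into d^3_{2,-2}(β=2.2091) × two z-phases.
With c≡cos(β/2)=0.449536 and s≡sin(β/2)=0.893262, N=[120·1·1·120]^{1/2}=120.000000
Admissible k: 0..1 (factorial args all ≥0)
  k=0: (−1)^4·120.0000/(24)·0.4495^2·0.8933^4 = +0.643302
  k=1: (−1)^5·120.0000/(120)·0.4495^0·0.8933^6 = -0.508011
d^3_{2,-2}(2.2091) = +0.643302 -0.508011 = +0.135291
D = (-0.659365+0.751823i)·(+0.135291)·(+0.288425+0.957502i) = -0.123122-0.056078i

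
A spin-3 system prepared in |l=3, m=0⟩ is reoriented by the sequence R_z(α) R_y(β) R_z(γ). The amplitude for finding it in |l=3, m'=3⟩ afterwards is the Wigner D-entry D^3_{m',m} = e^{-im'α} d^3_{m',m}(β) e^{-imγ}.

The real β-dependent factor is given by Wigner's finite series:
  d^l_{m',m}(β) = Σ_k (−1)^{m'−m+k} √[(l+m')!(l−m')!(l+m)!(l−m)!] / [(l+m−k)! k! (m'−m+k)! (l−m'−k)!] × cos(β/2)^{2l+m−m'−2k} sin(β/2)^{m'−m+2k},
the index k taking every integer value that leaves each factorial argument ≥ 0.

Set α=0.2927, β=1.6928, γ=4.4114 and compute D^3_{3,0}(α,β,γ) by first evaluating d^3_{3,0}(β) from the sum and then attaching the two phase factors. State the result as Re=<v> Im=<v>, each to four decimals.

Re=-0.3491 Im=0.4207

First d^3_{3,0}(β=1.6928), then the phase factors e^{-i(3)α} and e^{-i(0)γ}:
With c≡cos(β/2)=0.662683 and s≡sin(β/2)=0.748900, N=[720·1·6·6]^{1/2}=160.996894
Admissible k: 0..0 (factorial args all ≥0)
  k=0: (−1)^3·160.9969/(36)·0.6627^3·0.7489^3 = -0.546644
d^3_{3,0}(1.6928) = -0.546644
D = (+0.638614-0.769527i)·(-0.546644)·(+1.000000+0.000000i) = -0.349094+0.420657i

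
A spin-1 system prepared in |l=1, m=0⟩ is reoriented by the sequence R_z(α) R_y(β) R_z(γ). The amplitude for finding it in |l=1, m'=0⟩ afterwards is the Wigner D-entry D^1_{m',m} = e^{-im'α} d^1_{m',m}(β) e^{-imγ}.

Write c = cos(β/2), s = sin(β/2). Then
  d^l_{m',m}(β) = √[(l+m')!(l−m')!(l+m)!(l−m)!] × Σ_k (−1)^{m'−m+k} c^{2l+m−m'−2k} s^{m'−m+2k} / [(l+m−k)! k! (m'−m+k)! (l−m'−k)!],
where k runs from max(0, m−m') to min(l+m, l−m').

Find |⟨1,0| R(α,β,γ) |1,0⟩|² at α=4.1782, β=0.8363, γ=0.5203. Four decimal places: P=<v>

P=0.4492

D^1_{0,0}(4.1782,0.8363,0.5203) = e^{-i·0·4.1782}·d^1_{0,0}(0.8363)·e^{-i·0·0.5203}. Compute d first:
Half-angle: c=0.913842, s=0.406071. N=√(1·1·1·1)=1.000000
k: max(0,(0)−(0))=0 … min(1+(0),1−(0))=1
  k=0: (−1)^0·1.0000/(1)·0.9138^2·0.4061^0 = +0.835107
  k=1: (−1)^1·1.0000/(1)·0.9138^0·0.4061^2 = -0.164893
d^1_{0,0}(0.8363) = +0.835107 -0.164893 = +0.670213
|D^1_{0,0}|² = |d^1_{0,0}(β)|² = (+0.670213)² = 0.449186 (the z-rotation phases have unit modulus)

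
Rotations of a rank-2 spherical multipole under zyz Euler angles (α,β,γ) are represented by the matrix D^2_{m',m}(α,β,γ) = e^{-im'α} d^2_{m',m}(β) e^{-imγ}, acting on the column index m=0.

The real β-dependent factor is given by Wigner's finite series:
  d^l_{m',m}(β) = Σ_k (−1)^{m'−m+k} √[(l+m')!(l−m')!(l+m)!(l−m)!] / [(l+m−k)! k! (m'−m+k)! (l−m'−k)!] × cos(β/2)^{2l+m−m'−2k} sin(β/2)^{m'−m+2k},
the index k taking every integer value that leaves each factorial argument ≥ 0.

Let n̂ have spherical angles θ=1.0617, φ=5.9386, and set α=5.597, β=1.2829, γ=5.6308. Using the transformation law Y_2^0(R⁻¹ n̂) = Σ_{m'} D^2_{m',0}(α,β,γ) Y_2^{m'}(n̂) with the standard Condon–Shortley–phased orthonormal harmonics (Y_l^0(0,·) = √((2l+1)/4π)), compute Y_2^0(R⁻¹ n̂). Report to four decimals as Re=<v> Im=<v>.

Re=0.4981 Im=0.0000

Need the full column D^2_{m',0} for m'=−2..2 at α=5.597, β=1.2829, γ=5.6308.
cos(β/2)=0.801229, sin(β/2)=0.598358
d^2_{-2,0}: single k=2 term ⇒ +0.563003;  D = +0.110983-0.551956i
d^2_{-1,0}: k∈[1..2] ⇒ +0.753888 -0.420451 = +0.333437;  D = +0.257969-0.211262i
d^2_{0,0}: k∈[0..2] ⇒ +0.412123 -0.919380 +0.128187 = -0.379071;  D = -0.379071+0.000000i
d^2_{1,0}: k∈[0..1] ⇒ -0.753888 +0.420451 = -0.333437;  D = -0.257969-0.211262i
d^2_{2,0}: single k=0 term ⇒ +0.563003;  D = +0.110983+0.551956i
Y_2^{m'}(θ=1.0617,φ=5.9386) and Σ D·Y over m':
  (+0.1110-0.5520i)·(+0.2273+0.1873i)  (+0.2580-0.2113i)·(+0.3095+0.1111i)  (-0.3791+0.0000i)·(-0.0906+0.0000i)  (-0.2580-0.2113i)·(-0.3095+0.1111i)  (+0.1110+0.5520i)·(+0.2273-0.1873i)
Y_2^0(R⁻¹ n̂) = +0.498137+0.000000i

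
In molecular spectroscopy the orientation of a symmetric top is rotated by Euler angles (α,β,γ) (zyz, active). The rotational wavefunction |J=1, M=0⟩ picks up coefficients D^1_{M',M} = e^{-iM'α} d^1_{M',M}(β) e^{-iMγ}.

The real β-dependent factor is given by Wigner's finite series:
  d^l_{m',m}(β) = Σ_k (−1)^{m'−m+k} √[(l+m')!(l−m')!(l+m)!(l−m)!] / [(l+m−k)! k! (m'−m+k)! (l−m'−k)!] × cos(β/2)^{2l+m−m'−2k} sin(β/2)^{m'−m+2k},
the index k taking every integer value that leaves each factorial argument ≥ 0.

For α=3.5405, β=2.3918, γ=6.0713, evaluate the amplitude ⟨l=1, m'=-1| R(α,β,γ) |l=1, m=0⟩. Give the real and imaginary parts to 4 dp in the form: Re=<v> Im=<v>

Re=-0.4440 Im=-0.1872

Split into d^1_{-1,0}(β=2.3918) × two z-phases.
With c≡cos(β/2)=0.366176 and s≡sin(β/2)=0.930546, N=[1·2·1·1]^{1/2}=1.414214
k∈{1} keeps every argument non-negative
  k=1: (−1)^0·1.4142/(1)·0.3662^1·0.9305^1 = +0.481884
d^1_{-1,0}(2.3918) = +0.481884
Attach z-rotation phases: D = e^{-i(-1)(3.5405)}·(+0.481884)·e^{-i(0)(6.0713)} = -0.444049-0.187169i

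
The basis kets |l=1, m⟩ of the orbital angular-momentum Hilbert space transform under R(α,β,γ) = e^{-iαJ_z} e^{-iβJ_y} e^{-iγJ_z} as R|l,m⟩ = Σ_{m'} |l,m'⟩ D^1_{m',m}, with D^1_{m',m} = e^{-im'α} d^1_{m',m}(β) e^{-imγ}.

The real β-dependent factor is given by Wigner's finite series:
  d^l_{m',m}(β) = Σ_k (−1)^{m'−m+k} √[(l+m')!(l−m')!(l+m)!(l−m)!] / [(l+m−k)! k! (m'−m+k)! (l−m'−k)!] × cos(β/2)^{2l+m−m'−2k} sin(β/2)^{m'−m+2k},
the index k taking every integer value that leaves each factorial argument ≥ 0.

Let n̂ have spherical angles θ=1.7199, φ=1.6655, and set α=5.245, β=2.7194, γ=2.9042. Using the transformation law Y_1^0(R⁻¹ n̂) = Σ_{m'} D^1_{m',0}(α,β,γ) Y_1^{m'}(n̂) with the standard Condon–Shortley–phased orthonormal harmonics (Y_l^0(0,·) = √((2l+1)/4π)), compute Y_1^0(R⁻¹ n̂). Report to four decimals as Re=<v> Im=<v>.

Re=-0.1131 Im=0.0000

Need the full column D^1_{m',0} for m'=−1..1 at α=5.245, β=2.7194, γ=2.9042.
cos(β/2)=0.209532, sin(β/2)=0.977802
d^1_{-1,0}: single k=1 term ⇒ +0.289745;  D = +0.147128-0.249611i
d^1_{0,0}: k∈[0..1] ⇒ +0.043904 -0.956096 = -0.912193;  D = -0.912193+0.000000i
d^1_{1,0}: single k=0 term ⇒ -0.289745;  D = -0.147128-0.249611i
Y_1^{m'}(θ=1.7199,φ=1.6655) and Σ D·Y over m':
  (+0.1471-0.2496i)·(-0.0323-0.3401i)  (-0.9122+0.0000i)·(-0.0726+0.0000i)  (-0.1471-0.2496i)·(+0.0323-0.3401i)
Y_1^0(R⁻¹ n̂) = -0.113098+0.000000i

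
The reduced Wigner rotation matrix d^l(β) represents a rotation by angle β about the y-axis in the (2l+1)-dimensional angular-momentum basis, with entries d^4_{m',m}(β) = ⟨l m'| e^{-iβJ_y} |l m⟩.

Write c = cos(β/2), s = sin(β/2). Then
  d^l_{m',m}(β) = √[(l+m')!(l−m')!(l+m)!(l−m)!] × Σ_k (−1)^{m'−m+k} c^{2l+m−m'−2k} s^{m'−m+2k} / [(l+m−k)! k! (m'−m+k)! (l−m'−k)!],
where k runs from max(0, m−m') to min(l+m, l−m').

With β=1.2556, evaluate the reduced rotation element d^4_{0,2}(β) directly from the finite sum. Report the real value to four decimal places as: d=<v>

d=-0.1169

d^4_{0,2}(β=1.2556) via Wigner's sum:
c=cos(1.2556/2)=0.809322, s=sin(1.2556/2)=0.587366; N=√[24·24·720·2]=910.735966
k: max(0,(2)−(0))=2 … min(4+(2),4−(0))=4
  k=2: (−1)^0·910.7360/(96)·0.8093^6·0.5874^2 = +0.919741
  k=3: (−1)^1·910.7360/(36)·0.8093^4·0.5874^4 = -1.291841
  k=4: (−1)^2·910.7360/(96)·0.8093^2·0.5874^6 = +0.255161
d^4_{0,2}(1.2556) = +0.919741 -1.291841 +0.255161 = -0.116938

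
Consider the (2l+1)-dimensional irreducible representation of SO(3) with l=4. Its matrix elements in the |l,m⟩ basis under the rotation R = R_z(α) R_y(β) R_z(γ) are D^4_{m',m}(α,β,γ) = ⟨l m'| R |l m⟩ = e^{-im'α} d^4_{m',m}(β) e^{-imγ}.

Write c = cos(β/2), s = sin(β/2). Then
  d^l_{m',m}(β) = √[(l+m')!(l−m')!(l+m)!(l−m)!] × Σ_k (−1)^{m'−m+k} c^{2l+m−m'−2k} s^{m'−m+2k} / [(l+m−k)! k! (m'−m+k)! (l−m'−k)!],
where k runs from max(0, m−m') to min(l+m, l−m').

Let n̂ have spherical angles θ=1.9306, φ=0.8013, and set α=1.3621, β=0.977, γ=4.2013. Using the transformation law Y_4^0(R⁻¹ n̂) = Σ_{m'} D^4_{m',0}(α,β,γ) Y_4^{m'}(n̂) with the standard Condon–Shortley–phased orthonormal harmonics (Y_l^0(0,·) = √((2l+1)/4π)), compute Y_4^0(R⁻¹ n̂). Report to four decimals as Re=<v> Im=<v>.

Re=-0.1883 Im=0.0000

Need the full column D^4_{m',0} for m'=−4..4 at α=1.3621, β=0.977, γ=4.2013.
cos(β/2)=0.883038, sin(β/2)=0.469302
d^4_{-4,0}: single k=4 term ⇒ +0.246760;  D = +0.165659-0.182887i
d^4_{-3,0}: k∈[3..4] ⇒ +0.656625 -0.185466 = +0.471159;  D = -0.276090-0.381792i
d^4_{-2,0}: k∈[2..4] ⇒ +0.990607 -0.746133 +0.079030 = +0.323505;  D = -0.295731+0.131142i
d^4_{-1,0}: k∈[1..4] ⇒ +0.878663 -1.489085 +0.420596 -0.019800 = -0.209626;  D = -0.043431-0.205077i
d^4_{0,0}: k∈[0..4] ⇒ +0.369687 -1.670707 +1.061766 -0.133288 +0.002353 = -0.370189;  D = -0.370189+0.000000i
d^4_{1,0}: k∈[0..3] ⇒ -0.878663 +1.489085 -0.420596 +0.019800 = +0.209626;  D = +0.043431-0.205077i
d^4_{2,0}: k∈[0..2] ⇒ +0.990607 -0.746133 +0.079030 = +0.323505;  D = -0.295731-0.131142i
d^4_{3,0}: k∈[0..1] ⇒ -0.656625 +0.185466 = -0.471159;  D = +0.276090-0.381792i
d^4_{4,0}: single k=0 term ⇒ +0.246760;  D = +0.165659+0.182887i
Y_4^{m'}(θ=1.9306,φ=0.8013) and Σ D·Y over m':
  (+0.1657-0.1829i)·(-0.3389+0.0216i)  (-0.2761-0.3818i)·(+0.2674+0.2430i)  (-0.2957+0.1311i)·(+0.0012+0.0387i)  (-0.0434-0.2051i)·(+0.2313-0.2388i)  (-0.3702+0.0000i)·(-0.0192+0.0000i)  (+0.0434-0.2051i)·(-0.2313-0.2388i)  (-0.2957-0.1311i)·(+0.0012-0.0387i)  (+0.2761-0.3818i)·(-0.2674+0.2430i)  (+0.1657+0.1829i)·(-0.3389-0.0216i)
Y_4^0(R⁻¹ n̂) = -0.188288+0.000000i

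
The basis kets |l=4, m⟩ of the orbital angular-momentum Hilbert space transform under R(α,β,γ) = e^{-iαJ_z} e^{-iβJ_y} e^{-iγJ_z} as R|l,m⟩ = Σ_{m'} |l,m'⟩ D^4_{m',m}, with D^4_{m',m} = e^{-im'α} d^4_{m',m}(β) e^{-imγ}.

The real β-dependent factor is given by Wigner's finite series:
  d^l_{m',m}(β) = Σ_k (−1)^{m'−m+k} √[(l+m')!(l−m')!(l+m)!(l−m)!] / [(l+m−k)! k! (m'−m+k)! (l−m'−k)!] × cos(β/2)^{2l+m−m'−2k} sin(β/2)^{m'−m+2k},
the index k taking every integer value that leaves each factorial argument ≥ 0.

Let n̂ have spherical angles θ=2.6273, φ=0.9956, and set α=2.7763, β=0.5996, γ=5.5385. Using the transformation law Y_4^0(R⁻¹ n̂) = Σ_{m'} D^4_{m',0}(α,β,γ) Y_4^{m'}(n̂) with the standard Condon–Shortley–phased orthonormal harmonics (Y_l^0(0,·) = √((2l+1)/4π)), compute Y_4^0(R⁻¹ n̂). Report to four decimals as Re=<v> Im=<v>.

Need the full column D^4_{m',0} for m'=−4..4 at α=2.7763, β=0.5996, γ=5.5385.
cos(β/2)=0.955396, sin(β/2)=0.295329
d^4_{-4,0}: single k=4 term ⇒ +0.053028;  D = +0.005802-0.052710i
d^4_{-3,0}: k∈[3..4] ⇒ +0.242605 -0.023182 = +0.219423;  D = -0.100335+0.195139i
d^4_{-2,0}: k∈[2..4] ⇒ +0.629264 -0.160342 +0.005745 = +0.474668;  D = +0.353525-0.316748i
d^4_{-1,0}: k∈[1..4] ⇒ +0.959630 -0.550175 +0.052571 -0.000837 = +0.461189;  D = -0.430759+0.164747i
d^4_{0,0}: k∈[0..4] ⇒ +0.694170 -1.061285 +0.228171 -0.009690 +0.000058 = -0.148576;  D = -0.148576+0.000000i
d^4_{1,0}: k∈[0..3] ⇒ -0.959630 +0.550175 -0.052571 +0.000837 = -0.461189;  D = +0.430759+0.164747i
d^4_{2,0}: k∈[0..2] ⇒ +0.629264 -0.160342 +0.005745 = +0.474668;  D = +0.353525+0.316748i
d^4_{3,0}: k∈[0..1] ⇒ -0.242605 +0.023182 = -0.219423;  D = +0.100335+0.195139i
d^4_{4,0}: single k=0 term ⇒ +0.053028;  D = +0.005802+0.052710i
Y_4^{m'}(θ=2.6273,φ=0.9956) and Σ D·Y over m':
  (+0.0058-0.0527i)·(-0.0173+0.0193i)  (-0.1003+0.1951i)·(+0.1282+0.0200i)  (+0.3535-0.3167i)·(-0.1423-0.3182i)  (-0.4308+0.1647i)·(-0.2542+0.3921i)  (-0.1486+0.0000i)·(+0.0392+0.0000i)  (+0.4308+0.1647i)·(+0.2542+0.3921i)  (+0.3535+0.3167i)·(-0.1423+0.3182i)  (+0.1003+0.1951i)·(-0.1282+0.0200i)  (+0.0058+0.0527i)·(-0.0173-0.0193i)
Y_4^0(R⁻¹ n̂) = -0.249887+0.000000i

Re=-0.2499 Im=0.0000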